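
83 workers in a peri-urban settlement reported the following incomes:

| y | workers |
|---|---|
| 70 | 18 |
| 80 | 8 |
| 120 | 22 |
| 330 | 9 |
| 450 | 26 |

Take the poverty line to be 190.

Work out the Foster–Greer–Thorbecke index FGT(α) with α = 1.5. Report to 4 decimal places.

Below z: 18×70, 8×80, 22×120 (q = 48 of N = 83).
Shortfall ratios: (190−70)/190 = 0.6316 (×18); (190−80)/190 = 0.5789 (×8); (190−120)/190 = 0.3684 (×22).
Raised to α = 1.5: 0.50193 (×18); 0.44051 (×8); 0.22362 (×22).
Sum = 17.478516; FGT(1.5) = 17.478516 / 83 = 0.2106.

0.2106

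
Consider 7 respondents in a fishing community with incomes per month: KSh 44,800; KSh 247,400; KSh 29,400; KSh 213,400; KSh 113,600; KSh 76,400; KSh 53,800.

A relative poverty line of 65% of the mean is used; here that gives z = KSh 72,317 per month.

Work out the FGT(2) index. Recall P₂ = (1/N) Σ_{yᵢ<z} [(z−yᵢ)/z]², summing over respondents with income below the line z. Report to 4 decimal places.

Below the line: KSh 29,400, KSh 44,800, KSh 53,800 (q = 3 of N = 7).
Relative gaps: (72317−29400)/72317 = 0.5935; (72317−44800)/72317 = 0.3805; (72317−53800)/72317 = 0.2561.
Squared: 0.3522; 0.1448; 0.0656.
Sum = 0.562538; P₂ = 0.562538 / 7 = 0.0804.

0.0804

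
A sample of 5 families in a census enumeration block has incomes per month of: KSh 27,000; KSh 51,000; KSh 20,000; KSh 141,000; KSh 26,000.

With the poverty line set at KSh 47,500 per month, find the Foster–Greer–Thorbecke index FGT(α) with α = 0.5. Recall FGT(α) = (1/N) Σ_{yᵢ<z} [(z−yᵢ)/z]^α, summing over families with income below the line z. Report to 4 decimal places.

Poor units: KSh 20,000, KSh 26,000, KSh 27,000 (q = 3 of N = 5).
Normalized shortfalls: (47500−20000)/47500 = 0.5789; (47500−26000)/47500 = 0.4526; (47500−27000)/47500 = 0.4316.
Raised to α = 0.5: 0.76089; 0.67278; 0.65695.
Sum = 2.090612; FGT(0.5) = 2.090612 / 5 = 0.4181.

0.4181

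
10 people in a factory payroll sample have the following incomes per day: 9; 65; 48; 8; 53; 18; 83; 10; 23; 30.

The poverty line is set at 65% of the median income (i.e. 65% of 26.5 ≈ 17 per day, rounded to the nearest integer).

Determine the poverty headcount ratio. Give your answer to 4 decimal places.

0.3000

3 of the 10 people have income below 17.
H = 3/10 = 0.3000.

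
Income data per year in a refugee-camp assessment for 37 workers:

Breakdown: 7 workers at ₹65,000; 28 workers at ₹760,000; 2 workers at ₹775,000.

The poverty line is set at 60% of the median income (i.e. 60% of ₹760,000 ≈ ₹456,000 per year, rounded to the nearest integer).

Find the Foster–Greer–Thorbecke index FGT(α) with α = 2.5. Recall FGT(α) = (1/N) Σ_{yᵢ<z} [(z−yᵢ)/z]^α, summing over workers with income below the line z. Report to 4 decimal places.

0.1288

Below z: 7×₹65,000 (q = 7 of N = 37).
Normalized shortfalls: (456000−65000)/456000 = 0.8575 (×7).
Raised to α = 2.5: 0.68082 (×7).
Sum = 4.765712; FGT(2.5) = 4.765712 / 37 = 0.1288.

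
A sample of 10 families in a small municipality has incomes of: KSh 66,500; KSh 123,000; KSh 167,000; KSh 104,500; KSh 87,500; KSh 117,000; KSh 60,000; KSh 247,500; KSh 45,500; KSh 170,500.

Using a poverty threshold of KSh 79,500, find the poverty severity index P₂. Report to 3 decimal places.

Poor units: KSh 45,500, KSh 60,000, KSh 66,500 (q = 3 of N = 10).
Shortfall ratios: (79500−45500)/79500 = 0.4277; (79500−60000)/79500 = 0.2453; (79500−66500)/79500 = 0.1635.
Squared: 0.1829; 0.0602; 0.0267.
Sum = 0.269807; P₂ = 0.269807 / 10 = 0.027.

0.027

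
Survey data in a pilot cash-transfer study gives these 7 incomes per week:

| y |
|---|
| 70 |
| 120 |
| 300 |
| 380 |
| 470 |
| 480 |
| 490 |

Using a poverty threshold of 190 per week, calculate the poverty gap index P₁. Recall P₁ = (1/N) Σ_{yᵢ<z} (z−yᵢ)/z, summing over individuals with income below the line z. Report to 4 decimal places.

0.1429

Below the line: 70, 120 (q = 2 of N = 7).
Normalized shortfalls: (190−70)/190 = 0.6316; (190−120)/190 = 0.3684.
Sum of shortfalls = 1.000000; P₁ averages over all N: 1.000000 / 7 = 0.1429.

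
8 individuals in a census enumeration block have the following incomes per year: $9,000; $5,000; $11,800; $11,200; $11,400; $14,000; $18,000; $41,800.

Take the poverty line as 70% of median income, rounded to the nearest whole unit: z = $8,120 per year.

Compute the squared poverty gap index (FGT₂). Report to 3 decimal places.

0.018

Incomes under z: $5,000 (q = 1 of N = 8).
Relative gaps: (8120−5000)/8120 = 0.3842.
Squared: 0.1476.
Sum = 0.147638; P₂ = 0.147638 / 8 = 0.018.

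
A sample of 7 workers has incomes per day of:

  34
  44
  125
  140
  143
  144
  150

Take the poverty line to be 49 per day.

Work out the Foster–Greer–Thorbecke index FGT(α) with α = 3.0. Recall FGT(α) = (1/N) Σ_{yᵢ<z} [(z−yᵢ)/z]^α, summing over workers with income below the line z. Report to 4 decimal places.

Poor units: 34, 44 (q = 2 of N = 7).
Gap ratios (z−y)/z: (49−34)/49 = 0.3061; (49−44)/49 = 0.1020.
Raised to α = 3.0: 0.02869; 0.00106.
Sum = 0.029750; FGT(3.0) = 0.029750 / 7 = 0.0042.

0.0042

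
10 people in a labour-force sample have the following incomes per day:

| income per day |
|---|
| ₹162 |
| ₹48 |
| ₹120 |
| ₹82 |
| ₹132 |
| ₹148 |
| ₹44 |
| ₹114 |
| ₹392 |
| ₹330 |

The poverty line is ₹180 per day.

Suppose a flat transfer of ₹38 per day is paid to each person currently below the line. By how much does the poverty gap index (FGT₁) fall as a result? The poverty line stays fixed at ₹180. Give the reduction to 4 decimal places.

Before: below the line — ₹44, ₹48, ₹82, ₹114, ₹120, ₹132, ₹148, ₹162; poverty gap index (FGT₁) = 0.327778.
After the ₹38 transfer: below the line — ₹82, ₹86, ₹120, ₹152, ₹158, ₹170; poverty gap index (FGT₁) = 0.173333.
Reduction = 0.327778 − 0.173333 = 0.1544.

0.1544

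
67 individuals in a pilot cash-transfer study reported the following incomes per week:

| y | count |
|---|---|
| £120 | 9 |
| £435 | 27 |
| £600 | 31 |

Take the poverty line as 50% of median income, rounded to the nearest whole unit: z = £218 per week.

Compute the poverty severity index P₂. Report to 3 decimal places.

0.027

Incomes under z: 9×£120 (q = 9 of N = 67).
Shortfall ratios: (218−120)/218 = 0.4495 (×9).
Squared: 0.2021 (×9).
Sum = 1.818786; P₂ = 1.818786 / 67 = 0.027.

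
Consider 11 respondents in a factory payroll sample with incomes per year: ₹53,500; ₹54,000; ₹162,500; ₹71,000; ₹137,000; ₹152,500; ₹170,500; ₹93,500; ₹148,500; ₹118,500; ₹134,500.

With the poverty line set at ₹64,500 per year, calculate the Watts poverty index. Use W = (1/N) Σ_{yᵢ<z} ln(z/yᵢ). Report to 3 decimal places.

Below the line: ₹53,500, ₹54,000 (q = 2 of N = 11).
Log shortfalls: ln(64500/53500) = 0.1870; ln(64500/54000) = 0.1777.
W = 0.364665 / 11 = 0.033.

0.033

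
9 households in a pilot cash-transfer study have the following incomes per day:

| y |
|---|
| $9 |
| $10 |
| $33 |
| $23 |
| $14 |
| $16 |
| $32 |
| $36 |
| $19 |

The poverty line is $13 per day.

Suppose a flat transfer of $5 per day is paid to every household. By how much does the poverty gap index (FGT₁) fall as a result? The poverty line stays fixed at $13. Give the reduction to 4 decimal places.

0.0598

Before: below the line — $9, $10; poverty gap index (FGT₁) = 0.059829.
After the $5 transfer: below the line — none; poverty gap index (FGT₁) = 0.000000.
Reduction = 0.059829 − 0.000000 = 0.0598.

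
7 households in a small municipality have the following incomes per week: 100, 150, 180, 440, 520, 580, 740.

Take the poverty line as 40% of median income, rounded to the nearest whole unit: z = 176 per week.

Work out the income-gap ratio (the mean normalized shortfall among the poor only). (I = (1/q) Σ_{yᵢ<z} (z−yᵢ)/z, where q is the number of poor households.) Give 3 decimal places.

0.290

Poor units: 100, 150 (q = 2 of N = 7).
Relative gaps: 0.4318, 0.1477; sum = 0.579545.
I averages over the q = 2 poor units only: 0.579545 / 2 = 0.290.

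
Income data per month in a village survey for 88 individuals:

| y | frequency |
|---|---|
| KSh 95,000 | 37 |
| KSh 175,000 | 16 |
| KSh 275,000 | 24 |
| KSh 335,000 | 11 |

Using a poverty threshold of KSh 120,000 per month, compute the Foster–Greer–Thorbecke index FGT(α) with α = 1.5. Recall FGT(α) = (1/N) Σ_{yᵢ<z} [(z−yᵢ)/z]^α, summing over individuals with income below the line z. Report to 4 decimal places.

0.0400

Incomes under z: 37×KSh 95,000 (q = 37 of N = 88).
Gap ratios (z−y)/z: (120000−95000)/120000 = 0.2083 (×37).
Raised to α = 1.5: 0.09509 (×37).
Sum = 3.518357; FGT(1.5) = 3.518357 / 88 = 0.0400.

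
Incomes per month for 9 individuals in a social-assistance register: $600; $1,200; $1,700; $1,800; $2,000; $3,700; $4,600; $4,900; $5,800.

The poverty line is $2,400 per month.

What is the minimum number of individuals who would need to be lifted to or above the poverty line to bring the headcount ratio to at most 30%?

3

5 of the 9 individuals are poor, so H = 5/9 = 0.556.
A headcount ratio of at most 30% allows at most ⌊0.30 × 9⌋ = 2 poor individuals.
So at least 5 − 2 = 3 must be lifted.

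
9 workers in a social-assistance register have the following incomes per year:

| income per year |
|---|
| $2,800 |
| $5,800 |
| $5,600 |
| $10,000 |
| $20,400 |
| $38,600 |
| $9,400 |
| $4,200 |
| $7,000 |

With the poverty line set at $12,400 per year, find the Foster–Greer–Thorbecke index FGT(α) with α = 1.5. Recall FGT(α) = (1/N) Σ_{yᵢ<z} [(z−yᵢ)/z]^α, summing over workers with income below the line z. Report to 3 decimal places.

0.278

Below z: $2,800, $4,200, $5,600, $5,800, $7,000, $9,400, $10,000 (q = 7 of N = 9).
Normalized shortfalls: (12400−2800)/12400 = 0.7742; (12400−4200)/12400 = 0.6613; (12400−5600)/12400 = 0.5484; (12400−5800)/12400 = 0.5323; (12400−7000)/12400 = 0.4355; (12400−9400)/12400 = 0.2419; (12400−10000)/12400 = 0.1935.
Raised to α = 1.5: 0.68120; 0.53776; 0.40610; 0.38831; 0.28738; 0.11900; 0.08515.
Sum = 2.504903; FGT(1.5) = 2.504903 / 9 = 0.278.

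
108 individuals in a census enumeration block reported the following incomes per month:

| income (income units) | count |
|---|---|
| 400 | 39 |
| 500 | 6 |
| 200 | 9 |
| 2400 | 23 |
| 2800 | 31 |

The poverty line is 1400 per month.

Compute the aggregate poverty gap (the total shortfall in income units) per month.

Below the line: 9×200, 39×400, 6×500 (q = 54 of N = 108).
Individual gaps: 9×(1400−200) = 10800; 39×(1400−400) = 39000; 6×(1400−500) = 5400.
Aggregate gap = 55200.

55200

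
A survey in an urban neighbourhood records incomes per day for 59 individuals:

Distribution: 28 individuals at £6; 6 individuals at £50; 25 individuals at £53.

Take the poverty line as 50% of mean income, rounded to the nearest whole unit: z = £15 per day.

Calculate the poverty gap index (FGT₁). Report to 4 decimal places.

0.2847

Below the line: 28×£6 (q = 28 of N = 59).
Gap ratios (z−y)/z: (15−6)/15 = 0.6000 (×28).
Σ = 16.800000. Dividing by the full population N = 59 gives P₁ = 0.2847.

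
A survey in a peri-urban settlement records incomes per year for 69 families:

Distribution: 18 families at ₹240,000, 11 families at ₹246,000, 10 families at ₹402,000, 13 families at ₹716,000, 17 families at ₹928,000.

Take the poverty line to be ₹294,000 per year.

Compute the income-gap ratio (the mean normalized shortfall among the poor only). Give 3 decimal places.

0.176

Below the line: 18×₹240,000, 11×₹246,000 (q = 29 of N = 69).
Shortfall ratios (z−y)/z: 0.1837 (×18), 0.1633 (×11); sum = 5.102041.
I averages over the q = 29 poor units only: 5.102041 / 29 = 0.176.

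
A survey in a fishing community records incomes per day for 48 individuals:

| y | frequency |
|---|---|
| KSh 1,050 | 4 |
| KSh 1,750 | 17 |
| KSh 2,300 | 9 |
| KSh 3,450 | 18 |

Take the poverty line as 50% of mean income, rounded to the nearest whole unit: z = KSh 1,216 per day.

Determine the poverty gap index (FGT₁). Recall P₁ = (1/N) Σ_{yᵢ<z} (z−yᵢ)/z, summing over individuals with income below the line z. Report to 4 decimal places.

0.0114

Poor units: 4×KSh 1,050 (q = 4 of N = 48).
Normalized shortfalls: (1216−1050)/1216 = 0.1365 (×4).
Sum of shortfalls = 0.546053; P₁ averages over all N: 0.546053 / 48 = 0.0114.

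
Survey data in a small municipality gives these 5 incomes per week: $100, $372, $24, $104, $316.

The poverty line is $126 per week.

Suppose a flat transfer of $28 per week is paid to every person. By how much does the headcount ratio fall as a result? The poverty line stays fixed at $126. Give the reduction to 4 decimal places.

Before: below the line — $24, $100, $104; headcount ratio = 0.600000.
After the $28 transfer: below the line — $52; headcount ratio = 0.200000.
Reduction = 0.600000 − 0.200000 = 0.4000.

0.4000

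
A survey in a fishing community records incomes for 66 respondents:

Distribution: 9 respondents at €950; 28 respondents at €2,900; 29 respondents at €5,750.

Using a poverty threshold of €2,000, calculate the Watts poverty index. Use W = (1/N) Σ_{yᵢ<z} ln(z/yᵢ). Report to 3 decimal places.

Incomes under z: 9×€950 (q = 9 of N = 66).
ln(z/y) terms: ln(2000/950) = 0.7444 (×9).
W = 6.699964 / 66 = 0.102.

0.102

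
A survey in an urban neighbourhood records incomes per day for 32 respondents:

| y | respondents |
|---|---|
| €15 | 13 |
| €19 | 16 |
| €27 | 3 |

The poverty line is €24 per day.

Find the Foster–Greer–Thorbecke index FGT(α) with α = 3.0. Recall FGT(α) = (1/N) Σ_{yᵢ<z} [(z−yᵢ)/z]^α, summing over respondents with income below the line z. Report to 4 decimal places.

0.0259

Below the line: 13×€15, 16×€19 (q = 29 of N = 32).
Gap ratios (z−y)/z: (24−15)/24 = 0.3750 (×13); (24−19)/24 = 0.2083 (×16).
Raised to α = 3.0: 0.05273 (×13); 0.00904 (×16).
Sum = 0.830223; FGT(3.0) = 0.830223 / 32 = 0.0259.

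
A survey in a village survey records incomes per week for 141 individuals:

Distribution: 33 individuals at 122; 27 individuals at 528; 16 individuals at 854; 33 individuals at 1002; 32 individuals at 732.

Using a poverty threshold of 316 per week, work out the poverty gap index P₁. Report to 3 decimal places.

0.144

Incomes under z: 33×122 (q = 33 of N = 141).
Gap ratios (z−y)/z: (316−122)/316 = 0.6139 (×33).
Sum of shortfalls = 20.259494; P₁ averages over all N: 20.259494 / 141 = 0.144.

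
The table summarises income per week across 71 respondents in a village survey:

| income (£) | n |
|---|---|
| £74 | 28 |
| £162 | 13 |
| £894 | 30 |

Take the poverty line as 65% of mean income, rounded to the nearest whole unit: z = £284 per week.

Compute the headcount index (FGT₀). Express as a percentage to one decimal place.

57.7%

41 of the 71 respondents have income below £284.
H = 41/71 = 57.7%.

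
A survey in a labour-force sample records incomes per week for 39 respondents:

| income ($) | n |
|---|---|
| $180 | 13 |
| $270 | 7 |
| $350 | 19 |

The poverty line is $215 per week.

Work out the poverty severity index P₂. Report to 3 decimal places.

0.009

Poor units: 13×$180 (q = 13 of N = 39).
Normalized shortfalls: (215−180)/215 = 0.1628 (×13).
Squared: 0.0265 (×13).
Sum = 0.344511; P₂ = 0.344511 / 39 = 0.009.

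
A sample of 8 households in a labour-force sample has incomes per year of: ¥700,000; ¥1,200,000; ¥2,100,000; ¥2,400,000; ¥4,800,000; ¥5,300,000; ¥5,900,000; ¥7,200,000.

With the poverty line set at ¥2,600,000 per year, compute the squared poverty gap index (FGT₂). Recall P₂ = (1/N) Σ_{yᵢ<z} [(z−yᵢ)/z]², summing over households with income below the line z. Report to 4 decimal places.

0.1084

Below z: ¥700,000, ¥1,200,000, ¥2,100,000, ¥2,400,000 (q = 4 of N = 8).
Shortfall ratios: (2600000−700000)/2600000 = 0.7308; (2600000−1200000)/2600000 = 0.5385; (2600000−2100000)/2600000 = 0.1923; (2600000−2400000)/2600000 = 0.0769.
Squared: 0.5340; 0.2899; 0.0370; 0.0059.
Sum = 0.866864; P₂ = 0.866864 / 8 = 0.1084.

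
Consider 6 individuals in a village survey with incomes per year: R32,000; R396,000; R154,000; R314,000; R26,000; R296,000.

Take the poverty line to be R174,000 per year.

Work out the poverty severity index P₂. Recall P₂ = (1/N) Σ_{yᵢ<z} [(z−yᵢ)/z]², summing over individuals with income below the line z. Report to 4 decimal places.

Below the line: R26,000, R32,000, R154,000 (q = 3 of N = 6).
Shortfall ratios: (174000−26000)/174000 = 0.8506; (174000−32000)/174000 = 0.8161; (174000−154000)/174000 = 0.1149.
Squared: 0.7235; 0.6660; 0.0132.
Sum = 1.402695; P₂ = 1.402695 / 6 = 0.2338.

0.2338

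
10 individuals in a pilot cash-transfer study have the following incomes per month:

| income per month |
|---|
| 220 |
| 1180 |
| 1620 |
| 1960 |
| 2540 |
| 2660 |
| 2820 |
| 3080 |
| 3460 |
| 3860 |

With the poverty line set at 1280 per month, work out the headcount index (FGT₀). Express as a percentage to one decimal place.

2 of the 10 individuals have income below 1280.
H = 2/10 = 20.0%.

20.0%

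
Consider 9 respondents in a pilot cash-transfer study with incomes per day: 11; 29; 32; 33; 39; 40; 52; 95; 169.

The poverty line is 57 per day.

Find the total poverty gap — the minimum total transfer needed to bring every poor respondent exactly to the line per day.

Below z: 11, 29, 32, 33, 39, 40, 52 (q = 7 of N = 9).
Individual gaps: 57−11 = 46; 57−29 = 28; 57−32 = 25; 57−33 = 24; 57−39 = 18; 57−40 = 17; 57−52 = 5.
Aggregate gap = 163.

163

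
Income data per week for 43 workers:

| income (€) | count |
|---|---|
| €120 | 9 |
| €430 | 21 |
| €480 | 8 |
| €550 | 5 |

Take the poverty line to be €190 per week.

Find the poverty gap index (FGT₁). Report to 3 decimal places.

0.077

Below z: 9×€120 (q = 9 of N = 43).
Shortfall ratios: (190−120)/190 = 0.3684 (×9).
Σ = 3.315789. Dividing by the full population N = 43 gives P₁ = 0.077.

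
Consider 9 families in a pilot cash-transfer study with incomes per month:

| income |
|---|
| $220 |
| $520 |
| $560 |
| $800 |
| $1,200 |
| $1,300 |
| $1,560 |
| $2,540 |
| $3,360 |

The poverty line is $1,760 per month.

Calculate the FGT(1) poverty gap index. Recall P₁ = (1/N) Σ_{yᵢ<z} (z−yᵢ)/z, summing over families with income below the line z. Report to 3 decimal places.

0.389

Below z: $220, $520, $560, $800, $1,200, $1,300, $1,560 (q = 7 of N = 9).
Gap ratios (z−y)/z: (1760−220)/1760 = 0.8750; (1760−520)/1760 = 0.7045; (1760−560)/1760 = 0.6818; (1760−800)/1760 = 0.5455; (1760−1200)/1760 = 0.3182; (1760−1300)/1760 = 0.2614; (1760−1560)/1760 = 0.1136.
Sum of shortfalls = 3.500000; P₁ averages over all N: 3.500000 / 9 = 0.389.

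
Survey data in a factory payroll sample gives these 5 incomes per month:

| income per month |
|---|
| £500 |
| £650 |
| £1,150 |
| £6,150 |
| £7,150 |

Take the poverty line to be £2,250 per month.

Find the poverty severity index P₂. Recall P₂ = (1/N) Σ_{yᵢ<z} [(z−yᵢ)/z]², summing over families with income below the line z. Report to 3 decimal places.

Below z: £500, £650, £1,150 (q = 3 of N = 5).
Relative gaps: (2250−500)/2250 = 0.7778; (2250−650)/2250 = 0.7111; (2250−1150)/2250 = 0.4889.
Squared: 0.6049; 0.5057; 0.2390.
Sum = 1.349630; P₂ = 1.349630 / 5 = 0.270.

0.270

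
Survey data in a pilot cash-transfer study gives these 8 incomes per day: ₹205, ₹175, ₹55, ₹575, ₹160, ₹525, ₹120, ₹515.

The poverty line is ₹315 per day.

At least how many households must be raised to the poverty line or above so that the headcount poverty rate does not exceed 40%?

2

Currently q = 5 of N = 8 are below the line (H = 0.625).
A headcount ratio of at most 40% allows at most ⌊0.40 × 8⌋ = 3 poor households.
So at least 5 − 3 = 2 must be lifted.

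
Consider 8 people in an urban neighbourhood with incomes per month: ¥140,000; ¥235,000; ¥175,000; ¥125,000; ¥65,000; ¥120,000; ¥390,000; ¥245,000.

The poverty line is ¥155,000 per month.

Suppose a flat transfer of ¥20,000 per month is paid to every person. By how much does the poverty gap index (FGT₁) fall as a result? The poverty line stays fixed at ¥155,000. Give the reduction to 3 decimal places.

Before: below the line — ¥65,000, ¥120,000, ¥125,000, ¥140,000; poverty gap index (FGT₁) = 0.13710.
After the ¥20,000 transfer: below the line — ¥85,000, ¥140,000, ¥145,000; poverty gap index (FGT₁) = 0.07661.
Reduction = 0.13710 − 0.07661 = 0.060.

0.060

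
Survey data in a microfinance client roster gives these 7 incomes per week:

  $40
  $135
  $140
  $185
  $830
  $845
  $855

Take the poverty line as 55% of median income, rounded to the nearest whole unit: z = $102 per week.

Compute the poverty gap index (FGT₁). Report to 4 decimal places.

0.0868

Below z: $40 (q = 1 of N = 7).
Gap ratios (z−y)/z: (102−40)/102 = 0.6078.
Σ = 0.607843. Dividing by the full population N = 7 gives P₁ = 0.0868.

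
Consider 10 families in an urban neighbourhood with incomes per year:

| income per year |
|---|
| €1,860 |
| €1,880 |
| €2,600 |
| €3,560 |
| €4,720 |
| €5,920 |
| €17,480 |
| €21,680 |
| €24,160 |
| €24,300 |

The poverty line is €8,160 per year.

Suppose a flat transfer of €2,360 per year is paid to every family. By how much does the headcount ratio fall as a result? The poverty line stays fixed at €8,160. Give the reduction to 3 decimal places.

0.100

Before: below the line — €1,860, €1,880, €2,600, €3,560, €4,720, €5,920; headcount ratio = 0.60000.
After the €2,360 transfer: below the line — €4,220, €4,240, €4,960, €5,920, €7,080; headcount ratio = 0.50000.
Reduction = 0.60000 − 0.50000 = 0.100.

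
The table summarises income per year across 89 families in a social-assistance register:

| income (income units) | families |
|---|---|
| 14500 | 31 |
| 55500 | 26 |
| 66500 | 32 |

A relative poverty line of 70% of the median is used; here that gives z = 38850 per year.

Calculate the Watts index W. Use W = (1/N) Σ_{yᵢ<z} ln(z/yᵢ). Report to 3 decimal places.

0.343

Incomes under z: 31×14500 (q = 31 of N = 89).
Log shortfalls: ln(38850/14500) = 0.9856 (×31).
W = 30.552342 / 89 = 0.343.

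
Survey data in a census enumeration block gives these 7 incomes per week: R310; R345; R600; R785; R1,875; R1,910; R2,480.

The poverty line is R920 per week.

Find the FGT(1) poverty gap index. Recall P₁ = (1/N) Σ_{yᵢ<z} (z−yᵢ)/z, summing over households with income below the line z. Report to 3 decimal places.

0.255

Below the line: R310, R345, R600, R785 (q = 4 of N = 7).
Relative gaps: (920−310)/920 = 0.6630; (920−345)/920 = 0.6250; (920−600)/920 = 0.3478; (920−785)/920 = 0.1467.
Σ = 1.782609. Dividing by the full population N = 7 gives P₁ = 0.255.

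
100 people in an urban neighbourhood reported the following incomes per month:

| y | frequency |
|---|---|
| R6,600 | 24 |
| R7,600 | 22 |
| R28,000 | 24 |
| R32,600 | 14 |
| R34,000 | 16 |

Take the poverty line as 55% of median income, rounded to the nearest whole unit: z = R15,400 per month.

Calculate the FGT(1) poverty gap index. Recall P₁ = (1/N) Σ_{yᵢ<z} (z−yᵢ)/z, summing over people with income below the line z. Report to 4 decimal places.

0.2486

Below z: 24×R6,600, 22×R7,600 (q = 46 of N = 100).
Relative gaps: (15400−6600)/15400 = 0.5714 (×24); (15400−7600)/15400 = 0.5065 (×22).
Σ = 24.857143. Dividing by the full population N = 100 gives P₁ = 0.2486.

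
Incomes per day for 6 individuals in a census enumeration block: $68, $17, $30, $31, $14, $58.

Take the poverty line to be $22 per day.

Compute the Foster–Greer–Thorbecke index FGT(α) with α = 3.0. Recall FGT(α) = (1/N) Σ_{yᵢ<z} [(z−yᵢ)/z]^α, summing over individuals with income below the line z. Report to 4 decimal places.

0.0100

Poor units: $14, $17 (q = 2 of N = 6).
Normalized shortfalls: (22−14)/22 = 0.3636; (22−17)/22 = 0.2273.
Raised to α = 3.0: 0.04808; 0.01174.
Sum = 0.059823; FGT(3.0) = 0.059823 / 6 = 0.0100.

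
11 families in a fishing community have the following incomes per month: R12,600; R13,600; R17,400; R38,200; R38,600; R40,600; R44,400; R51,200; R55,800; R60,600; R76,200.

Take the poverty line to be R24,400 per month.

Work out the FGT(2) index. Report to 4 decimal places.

0.0466

Below the line: R12,600, R13,600, R17,400 (q = 3 of N = 11).
Gap ratios (z−y)/z: (24400−12600)/24400 = 0.4836; (24400−13600)/24400 = 0.4426; (24400−17400)/24400 = 0.2869.
Squared: 0.2339; 0.1959; 0.0823.
Sum = 0.512094; P₂ = 0.512094 / 11 = 0.0466.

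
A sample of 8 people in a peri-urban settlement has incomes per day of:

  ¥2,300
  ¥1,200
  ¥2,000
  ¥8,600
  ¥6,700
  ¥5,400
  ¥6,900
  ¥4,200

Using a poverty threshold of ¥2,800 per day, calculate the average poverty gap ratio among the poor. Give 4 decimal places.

Poor units: ¥1,200, ¥2,000, ¥2,300 (q = 3 of N = 8).
Relative gaps: 0.5714, 0.2857, 0.1786; sum = 1.035714.
The income-gap ratio divides by q (the poor only): 1.035714 / 3 = 0.3452.

0.3452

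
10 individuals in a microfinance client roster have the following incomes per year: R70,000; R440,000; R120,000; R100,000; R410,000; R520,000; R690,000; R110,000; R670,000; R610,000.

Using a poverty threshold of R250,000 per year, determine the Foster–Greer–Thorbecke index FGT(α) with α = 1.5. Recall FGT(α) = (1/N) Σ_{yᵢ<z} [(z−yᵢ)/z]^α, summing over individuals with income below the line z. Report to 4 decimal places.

0.1870

Below z: R70,000, R100,000, R110,000, R120,000 (q = 4 of N = 10).
Shortfall ratios: (250000−70000)/250000 = 0.7200; (250000−100000)/250000 = 0.6000; (250000−110000)/250000 = 0.5600; (250000−120000)/250000 = 0.5200.
Raised to α = 1.5: 0.61094; 0.46476; 0.41907; 0.37498.
Sum = 1.869741; FGT(1.5) = 1.869741 / 10 = 0.1870.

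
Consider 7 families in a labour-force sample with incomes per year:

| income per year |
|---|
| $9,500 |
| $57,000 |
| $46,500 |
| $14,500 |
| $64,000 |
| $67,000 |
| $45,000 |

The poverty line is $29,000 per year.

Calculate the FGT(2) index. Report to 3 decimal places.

Below the line: $9,500, $14,500 (q = 2 of N = 7).
Gap ratios (z−y)/z: (29000−9500)/29000 = 0.6724; (29000−14500)/29000 = 0.5000.
Squared: 0.4521; 0.2500.
Sum = 0.702140; P₂ = 0.702140 / 7 = 0.100.

0.100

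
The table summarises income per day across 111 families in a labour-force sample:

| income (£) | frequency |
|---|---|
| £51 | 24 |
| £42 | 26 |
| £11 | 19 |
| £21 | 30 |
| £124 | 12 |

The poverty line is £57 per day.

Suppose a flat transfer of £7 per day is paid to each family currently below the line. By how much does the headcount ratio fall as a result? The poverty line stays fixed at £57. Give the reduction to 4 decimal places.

Before: below the line — 19×£11, 30×£21, 26×£42, 24×£51; headcount ratio = 0.891892.
After the £7 transfer: below the line — 19×£18, 30×£28, 26×£49; headcount ratio = 0.675676.
Reduction = 0.891892 − 0.675676 = 0.2162.

0.2162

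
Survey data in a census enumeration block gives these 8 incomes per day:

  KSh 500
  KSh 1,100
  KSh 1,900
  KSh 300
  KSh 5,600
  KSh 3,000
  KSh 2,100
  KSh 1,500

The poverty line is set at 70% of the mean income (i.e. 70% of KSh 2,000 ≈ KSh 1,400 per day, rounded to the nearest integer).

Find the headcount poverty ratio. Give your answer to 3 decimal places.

0.375

3 of the 8 people have income below KSh 1,400.
H = 3/8 = 0.375.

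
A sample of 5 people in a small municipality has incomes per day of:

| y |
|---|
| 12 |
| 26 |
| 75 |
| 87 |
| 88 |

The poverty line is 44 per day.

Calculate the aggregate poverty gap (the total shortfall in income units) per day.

50

Below the line: 12, 26 (q = 2 of N = 5).
Individual gaps: 44−12 = 32; 44−26 = 18.
Aggregate gap = 50.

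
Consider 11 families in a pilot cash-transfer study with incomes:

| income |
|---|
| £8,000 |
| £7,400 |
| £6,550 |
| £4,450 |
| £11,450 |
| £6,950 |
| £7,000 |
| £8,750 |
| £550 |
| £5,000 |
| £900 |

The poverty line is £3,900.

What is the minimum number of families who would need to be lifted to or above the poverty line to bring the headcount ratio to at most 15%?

1

2 of the 11 families are poor, so H = 2/11 = 0.182.
A headcount ratio of at most 15% allows at most ⌊0.15 × 11⌋ = 1 poor families.
So at least 2 − 1 = 1 must be lifted.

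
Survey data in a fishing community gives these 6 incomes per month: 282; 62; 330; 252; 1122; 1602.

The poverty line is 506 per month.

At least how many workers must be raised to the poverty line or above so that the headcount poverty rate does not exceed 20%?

4 of the 6 workers are poor, so H = 4/6 = 0.667.
A headcount ratio of at most 20% allows at most ⌊0.20 × 6⌋ = 1 poor workers.
So at least 4 − 1 = 3 must be lifted.

3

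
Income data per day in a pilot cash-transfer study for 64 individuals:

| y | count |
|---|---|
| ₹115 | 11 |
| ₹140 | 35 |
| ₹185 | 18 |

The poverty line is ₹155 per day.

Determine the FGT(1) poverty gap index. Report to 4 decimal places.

Below the line: 11×₹115, 35×₹140 (q = 46 of N = 64).
Normalized shortfalls: (155−115)/155 = 0.2581 (×11); (155−140)/155 = 0.0968 (×35).
Σ = 6.225806. Dividing by the full population N = 64 gives P₁ = 0.0973.

0.0973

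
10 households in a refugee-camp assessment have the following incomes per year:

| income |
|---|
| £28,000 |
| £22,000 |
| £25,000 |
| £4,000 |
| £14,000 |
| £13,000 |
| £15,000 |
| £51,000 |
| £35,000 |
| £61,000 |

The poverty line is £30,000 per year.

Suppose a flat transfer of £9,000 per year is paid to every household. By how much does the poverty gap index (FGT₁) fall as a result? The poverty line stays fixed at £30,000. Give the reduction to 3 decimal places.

0.170

Before: below the line — £4,000, £13,000, £14,000, £15,000, £22,000, £25,000, £28,000; poverty gap index (FGT₁) = 0.29667.
After the £9,000 transfer: below the line — £13,000, £22,000, £23,000, £24,000; poverty gap index (FGT₁) = 0.12667.
Reduction = 0.29667 − 0.12667 = 0.170.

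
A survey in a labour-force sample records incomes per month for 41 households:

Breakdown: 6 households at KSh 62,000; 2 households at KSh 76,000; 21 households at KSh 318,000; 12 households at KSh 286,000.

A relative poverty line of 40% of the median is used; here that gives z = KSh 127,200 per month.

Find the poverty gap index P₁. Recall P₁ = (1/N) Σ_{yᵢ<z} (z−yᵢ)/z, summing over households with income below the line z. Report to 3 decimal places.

0.095

Below z: 6×KSh 62,000, 2×KSh 76,000 (q = 8 of N = 41).
Shortfall ratios: (127200−62000)/127200 = 0.5126 (×6); (127200−76000)/127200 = 0.4025 (×2).
Σ = 3.880503. Dividing by the full population N = 41 gives P₁ = 0.095.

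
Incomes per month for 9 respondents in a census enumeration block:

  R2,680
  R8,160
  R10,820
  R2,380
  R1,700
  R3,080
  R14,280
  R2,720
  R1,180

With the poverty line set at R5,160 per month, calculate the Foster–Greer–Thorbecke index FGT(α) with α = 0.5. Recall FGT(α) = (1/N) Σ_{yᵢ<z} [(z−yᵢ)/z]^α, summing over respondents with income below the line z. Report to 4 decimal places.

Below z: R1,180, R1,700, R2,380, R2,680, R2,720, R3,080 (q = 6 of N = 9).
Relative gaps: (5160−1180)/5160 = 0.7713; (5160−1700)/5160 = 0.6705; (5160−2380)/5160 = 0.5388; (5160−2680)/5160 = 0.4806; (5160−2720)/5160 = 0.4729; (5160−3080)/5160 = 0.4031.
Raised to α = 0.5: 0.87825; 0.81887; 0.73400; 0.69327; 0.68765; 0.63490.
Sum = 4.446940; FGT(0.5) = 4.446940 / 9 = 0.4941.

0.4941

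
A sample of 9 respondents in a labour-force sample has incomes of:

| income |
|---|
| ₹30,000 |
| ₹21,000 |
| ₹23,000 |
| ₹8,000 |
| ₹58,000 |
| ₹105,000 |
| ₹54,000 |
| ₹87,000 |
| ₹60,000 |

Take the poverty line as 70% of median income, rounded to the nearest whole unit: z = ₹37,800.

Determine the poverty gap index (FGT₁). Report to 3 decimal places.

0.203

Below the line: ₹8,000, ₹21,000, ₹23,000, ₹30,000 (q = 4 of N = 9).
Relative gaps: (37800−8000)/37800 = 0.7884; (37800−21000)/37800 = 0.4444; (37800−23000)/37800 = 0.3915; (37800−30000)/37800 = 0.2063.
Σ = 1.830688. Dividing by the full population N = 9 gives P₁ = 0.203.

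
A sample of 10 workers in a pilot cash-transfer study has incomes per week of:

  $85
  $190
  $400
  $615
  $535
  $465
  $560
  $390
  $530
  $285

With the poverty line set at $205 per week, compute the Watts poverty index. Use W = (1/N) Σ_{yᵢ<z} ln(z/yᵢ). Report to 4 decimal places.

Below z: $85, $190 (q = 2 of N = 10).
Log gaps: ln(205/85) = 0.8804; ln(205/190) = 0.0760.
W = 0.956345 / 10 = 0.0956.

0.0956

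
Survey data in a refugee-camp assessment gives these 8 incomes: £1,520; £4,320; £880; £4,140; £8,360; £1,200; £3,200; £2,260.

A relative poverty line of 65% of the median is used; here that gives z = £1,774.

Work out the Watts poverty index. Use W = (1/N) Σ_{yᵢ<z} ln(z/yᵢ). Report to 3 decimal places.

0.156

Incomes under z: £880, £1,200, £1,520 (q = 3 of N = 8).
ln(z/y) terms: ln(1774/880) = 0.7011; ln(1774/1200) = 0.3909; ln(1774/1520) = 0.1545.
W = 1.246512 / 8 = 0.156.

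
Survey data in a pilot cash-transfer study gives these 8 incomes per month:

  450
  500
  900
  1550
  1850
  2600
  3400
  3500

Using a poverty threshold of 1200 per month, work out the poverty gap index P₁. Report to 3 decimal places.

0.182

Below the line: 450, 500, 900 (q = 3 of N = 8).
Shortfall ratios: (1200−450)/1200 = 0.6250; (1200−500)/1200 = 0.5833; (1200−900)/1200 = 0.2500.
Σ = 1.458333. Dividing by the full population N = 8 gives P₁ = 0.182.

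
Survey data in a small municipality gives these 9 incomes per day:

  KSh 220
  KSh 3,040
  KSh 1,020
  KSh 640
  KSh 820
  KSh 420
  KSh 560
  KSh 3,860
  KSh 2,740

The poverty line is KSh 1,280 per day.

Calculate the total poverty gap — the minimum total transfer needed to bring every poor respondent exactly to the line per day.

KSh 4,000

Below the line: KSh 220, KSh 420, KSh 560, KSh 640, KSh 820, KSh 1,020 (q = 6 of N = 9).
Individual gaps: 1280−220 = 1060; 1280−420 = 860; 1280−560 = 720; 1280−640 = 640; 1280−820 = 460; 1280−1020 = 260.
Aggregate gap = KSh 4,000.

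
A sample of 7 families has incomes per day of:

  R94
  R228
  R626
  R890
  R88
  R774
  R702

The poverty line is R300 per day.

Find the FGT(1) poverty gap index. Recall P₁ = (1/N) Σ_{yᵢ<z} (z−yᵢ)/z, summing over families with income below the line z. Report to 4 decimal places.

0.2333

Poor units: R88, R94, R228 (q = 3 of N = 7).
Shortfall ratios: (300−88)/300 = 0.7067; (300−94)/300 = 0.6867; (300−228)/300 = 0.2400.
Σ = 1.633333. Dividing by the full population N = 7 gives P₁ = 0.2333.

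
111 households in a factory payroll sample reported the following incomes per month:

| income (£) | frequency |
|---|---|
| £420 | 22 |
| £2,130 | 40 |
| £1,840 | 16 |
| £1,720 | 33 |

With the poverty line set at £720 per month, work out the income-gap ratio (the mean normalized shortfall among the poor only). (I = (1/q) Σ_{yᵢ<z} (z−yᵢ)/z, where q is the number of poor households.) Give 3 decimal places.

0.417

Incomes under z: 22×£420 (q = 22 of N = 111).
Shortfall ratios (z−y)/z: 0.4167 (×22); sum = 9.166667.
I averages over the q = 22 poor units only: 9.166667 / 22 = 0.417.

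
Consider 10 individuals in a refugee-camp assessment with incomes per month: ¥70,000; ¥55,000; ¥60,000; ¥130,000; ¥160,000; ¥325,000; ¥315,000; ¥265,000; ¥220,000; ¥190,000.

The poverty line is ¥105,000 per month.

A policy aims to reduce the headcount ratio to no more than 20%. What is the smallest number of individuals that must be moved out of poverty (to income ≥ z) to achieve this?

1

Currently q = 3 of N = 10 are below the line (H = 0.300).
A headcount ratio of at most 20% allows at most ⌊0.20 × 10⌋ = 2 poor individuals.
So at least 3 − 2 = 1 must be lifted.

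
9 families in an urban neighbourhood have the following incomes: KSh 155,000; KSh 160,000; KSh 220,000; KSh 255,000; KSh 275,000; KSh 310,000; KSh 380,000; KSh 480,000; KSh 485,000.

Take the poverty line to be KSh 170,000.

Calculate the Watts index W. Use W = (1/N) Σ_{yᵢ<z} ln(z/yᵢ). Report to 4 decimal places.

Below the line: KSh 155,000, KSh 160,000 (q = 2 of N = 9).
ln(z/y) terms: ln(170000/155000) = 0.0924; ln(170000/160000) = 0.0606.
W = 0.152998 / 9 = 0.0170.

0.0170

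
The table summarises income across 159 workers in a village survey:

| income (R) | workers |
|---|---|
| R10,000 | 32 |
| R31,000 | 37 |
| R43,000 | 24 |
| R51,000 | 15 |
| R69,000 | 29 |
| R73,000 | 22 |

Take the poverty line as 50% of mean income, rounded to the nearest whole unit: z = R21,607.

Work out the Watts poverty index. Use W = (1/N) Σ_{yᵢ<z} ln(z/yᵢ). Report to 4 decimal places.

Poor units: 32×R10,000 (q = 32 of N = 159).
Log gaps: ln(21607/10000) = 0.7704 (×32).
W = 24.653832 / 159 = 0.1551.

0.1551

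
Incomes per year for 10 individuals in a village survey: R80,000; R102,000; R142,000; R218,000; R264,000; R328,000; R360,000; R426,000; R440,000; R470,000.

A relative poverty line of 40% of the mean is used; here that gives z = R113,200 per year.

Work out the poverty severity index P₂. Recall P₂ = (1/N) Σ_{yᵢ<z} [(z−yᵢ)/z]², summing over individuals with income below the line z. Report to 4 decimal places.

Incomes under z: R80,000, R102,000 (q = 2 of N = 10).
Normalized shortfalls: (113200−80000)/113200 = 0.2933; (113200−102000)/113200 = 0.0989.
Squared: 0.0860; 0.0098.
Sum = 0.095806; P₂ = 0.095806 / 10 = 0.0096.

0.0096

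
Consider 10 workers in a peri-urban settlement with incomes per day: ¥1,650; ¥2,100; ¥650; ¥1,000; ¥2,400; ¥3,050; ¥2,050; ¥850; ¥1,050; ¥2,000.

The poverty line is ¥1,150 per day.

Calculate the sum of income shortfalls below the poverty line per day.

Incomes under z: ¥650, ¥850, ¥1,000, ¥1,050 (q = 4 of N = 10).
Individual gaps: 1150−650 = 500; 1150−850 = 300; 1150−1000 = 150; 1150−1050 = 100.
Aggregate gap = ¥1,050.

¥1,050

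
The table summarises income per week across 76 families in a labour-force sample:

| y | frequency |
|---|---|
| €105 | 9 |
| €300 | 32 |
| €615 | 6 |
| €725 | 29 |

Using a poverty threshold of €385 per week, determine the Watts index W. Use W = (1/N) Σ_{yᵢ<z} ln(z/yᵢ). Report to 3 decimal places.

0.259

Below z: 9×€105, 32×€300 (q = 41 of N = 76).
ln(z/y) terms: ln(385/105) = 1.2993 (×9); ln(385/300) = 0.2495 (×32).
W = 19.676294 / 76 = 0.259.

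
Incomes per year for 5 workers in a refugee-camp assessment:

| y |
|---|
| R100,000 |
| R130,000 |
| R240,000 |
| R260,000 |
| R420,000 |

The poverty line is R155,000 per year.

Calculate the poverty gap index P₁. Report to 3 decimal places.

Incomes under z: R100,000, R130,000 (q = 2 of N = 5).
Normalized shortfalls: (155000−100000)/155000 = 0.3548; (155000−130000)/155000 = 0.1613.
Sum of shortfalls = 0.516129; P₁ averages over all N: 0.516129 / 5 = 0.103.

0.103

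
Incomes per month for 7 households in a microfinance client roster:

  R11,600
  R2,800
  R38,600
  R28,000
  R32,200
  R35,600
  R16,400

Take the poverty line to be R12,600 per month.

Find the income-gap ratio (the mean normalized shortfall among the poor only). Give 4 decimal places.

Below z: R2,800, R11,600 (q = 2 of N = 7).
Relative gaps: 0.7778, 0.0794; sum = 0.857143.
The income-gap ratio divides by q (the poor only): 0.857143 / 2 = 0.4286.

0.4286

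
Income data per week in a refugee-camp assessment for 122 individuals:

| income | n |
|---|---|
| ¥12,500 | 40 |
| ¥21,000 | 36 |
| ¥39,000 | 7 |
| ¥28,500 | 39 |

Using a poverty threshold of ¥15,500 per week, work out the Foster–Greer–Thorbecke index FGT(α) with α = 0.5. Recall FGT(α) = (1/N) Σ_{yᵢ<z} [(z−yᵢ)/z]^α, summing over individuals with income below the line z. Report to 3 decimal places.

Incomes under z: 40×¥12,500 (q = 40 of N = 122).
Gap ratios (z−y)/z: (15500−12500)/15500 = 0.1935 (×40).
Raised to α = 0.5: 0.43994 (×40).
Sum = 17.597654; FGT(0.5) = 17.597654 / 122 = 0.144.

0.144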